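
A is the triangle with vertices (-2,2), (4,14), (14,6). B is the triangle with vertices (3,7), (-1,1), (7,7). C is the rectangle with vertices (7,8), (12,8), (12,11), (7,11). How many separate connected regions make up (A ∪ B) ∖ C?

(A ∪ B) ∖ C is a single connected region.

1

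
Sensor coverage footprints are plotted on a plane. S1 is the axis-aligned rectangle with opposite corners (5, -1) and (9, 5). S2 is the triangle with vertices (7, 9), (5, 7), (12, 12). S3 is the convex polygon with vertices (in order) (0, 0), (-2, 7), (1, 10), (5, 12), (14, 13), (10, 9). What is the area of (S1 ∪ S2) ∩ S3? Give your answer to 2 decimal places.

2.14

|S1 ∪ S2| = 26.
|(S1 ∪ S2) ∩ S3| = 2.14.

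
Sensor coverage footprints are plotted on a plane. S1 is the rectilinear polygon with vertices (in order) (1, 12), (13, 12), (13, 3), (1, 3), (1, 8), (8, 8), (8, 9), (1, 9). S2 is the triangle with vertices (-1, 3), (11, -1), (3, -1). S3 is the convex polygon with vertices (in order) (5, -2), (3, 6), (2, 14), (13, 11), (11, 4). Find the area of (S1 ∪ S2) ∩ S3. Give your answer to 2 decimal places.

|S1 ∪ S2| = 117.
|(S1 ∪ S2) ∩ S3| = 78.46.

78.46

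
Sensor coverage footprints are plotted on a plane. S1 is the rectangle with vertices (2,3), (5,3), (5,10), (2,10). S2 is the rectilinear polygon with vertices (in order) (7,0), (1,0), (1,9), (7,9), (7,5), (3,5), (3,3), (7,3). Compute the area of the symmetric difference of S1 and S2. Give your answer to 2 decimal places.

39.00

|S1| = 21, |S2| = 46, |S1∩S2| = 14.
|S1 △ S2| = |S1| + |S2| − 2·|S1∩S2| = 21 + 46 − 28 = 39.00.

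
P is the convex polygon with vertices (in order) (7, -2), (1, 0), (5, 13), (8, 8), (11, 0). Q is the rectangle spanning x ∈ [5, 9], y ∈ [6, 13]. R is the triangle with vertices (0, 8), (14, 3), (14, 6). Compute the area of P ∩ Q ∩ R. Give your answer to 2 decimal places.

3.64

The intersection is the polygon with vertices (8.75,6), (5.6,6), (5,6.214), (5,7.286), (8.453,6.793).
By the shoelace formula its area is 3.64.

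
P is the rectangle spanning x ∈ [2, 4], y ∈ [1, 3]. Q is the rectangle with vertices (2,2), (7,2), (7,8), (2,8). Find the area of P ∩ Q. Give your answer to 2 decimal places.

|P∩Q|: x∈[2,4], y∈[2,3] → 2·1 = 2.

2.00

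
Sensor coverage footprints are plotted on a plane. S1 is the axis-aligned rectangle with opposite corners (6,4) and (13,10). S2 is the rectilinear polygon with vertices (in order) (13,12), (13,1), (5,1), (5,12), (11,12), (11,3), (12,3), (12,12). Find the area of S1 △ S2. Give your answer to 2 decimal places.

|S1| = 42, |S2| = 79, |S1∩S2| = 36.
|S1 △ S2| = |S1| + |S2| − 2·|S1∩S2| = 42 + 79 − 72 = 49.00.

49.00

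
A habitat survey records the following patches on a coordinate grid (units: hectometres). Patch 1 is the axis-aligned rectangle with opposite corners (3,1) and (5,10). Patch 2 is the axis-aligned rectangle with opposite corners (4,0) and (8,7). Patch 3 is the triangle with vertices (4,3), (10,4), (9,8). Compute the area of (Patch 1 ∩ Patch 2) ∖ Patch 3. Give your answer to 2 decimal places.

|Patch 1 ∩ Patch 2| = 6.
|(Patch 1 ∩ Patch 2) ∩ Patch 3| = 0.4167.
|(Patch 1 ∩ Patch 2) ∖ Patch 3| = 6 − 0.4167 = 5.58.

5.58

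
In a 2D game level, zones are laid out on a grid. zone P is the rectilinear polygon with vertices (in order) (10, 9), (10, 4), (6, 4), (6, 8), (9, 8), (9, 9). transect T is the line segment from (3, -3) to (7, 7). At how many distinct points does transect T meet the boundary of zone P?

The segment meets the boundary at (6,4.5).

1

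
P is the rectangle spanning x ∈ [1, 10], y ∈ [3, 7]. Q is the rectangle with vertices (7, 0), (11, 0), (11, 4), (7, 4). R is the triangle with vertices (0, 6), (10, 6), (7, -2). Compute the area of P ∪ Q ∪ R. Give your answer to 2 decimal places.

By inclusion–exclusion:
Individual areas: |P| = 36, |Q| = 16, |R| = 40.
|P∩Q|: x∈[7,10], y∈[3,4] → 3·1 = 3.
|P∩R| = 23.8036.
|Q∩R| = 6.
|P∩Q∩R| = 2.0625.
|P ∪ Q ∪ R| = 92 − 32.8036 + 2.0625 = 61.26.

61.26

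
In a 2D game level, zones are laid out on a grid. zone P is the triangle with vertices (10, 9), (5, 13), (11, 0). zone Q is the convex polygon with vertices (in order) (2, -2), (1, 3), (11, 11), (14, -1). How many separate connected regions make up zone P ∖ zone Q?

zone P ∖ zone Q is a single connected region.

1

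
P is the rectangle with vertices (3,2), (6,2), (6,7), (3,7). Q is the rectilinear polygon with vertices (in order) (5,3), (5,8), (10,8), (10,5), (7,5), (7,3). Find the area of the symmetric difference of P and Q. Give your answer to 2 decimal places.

|P| = 15, |Q| = 19, |P∩Q| = 4.
|P △ Q| = |P| + |Q| − 2·|P∩Q| = 15 + 19 − 8 = 26.00.

26.00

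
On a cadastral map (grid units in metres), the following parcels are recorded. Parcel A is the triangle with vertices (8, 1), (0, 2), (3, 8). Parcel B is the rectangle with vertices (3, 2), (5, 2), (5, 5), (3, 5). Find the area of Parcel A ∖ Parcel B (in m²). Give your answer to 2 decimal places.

|Parcel A| = 25.5, |Parcel A∩Parcel B| = 6.
|Parcel A ∖ Parcel B| = |Parcel A| − |Parcel A∩Parcel B| = 25.5 − 6 = 19.50.

19.50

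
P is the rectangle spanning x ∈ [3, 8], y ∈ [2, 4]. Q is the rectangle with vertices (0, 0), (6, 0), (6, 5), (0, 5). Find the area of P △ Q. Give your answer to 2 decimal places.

28.00

|P∩Q|: x∈[3,6], y∈[2,4] → 3·2 = 6.
|P △ Q| = |P| + |Q| − 2·|P∩Q| = 10 + 30 − 12 = 28.00.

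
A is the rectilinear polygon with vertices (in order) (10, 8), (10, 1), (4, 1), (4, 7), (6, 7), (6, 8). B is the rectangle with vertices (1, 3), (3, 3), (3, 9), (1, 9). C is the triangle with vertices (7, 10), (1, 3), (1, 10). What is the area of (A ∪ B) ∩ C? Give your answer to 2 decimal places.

|A ∪ B| = 52.
|(A ∪ B) ∩ C| = 9.77.

9.77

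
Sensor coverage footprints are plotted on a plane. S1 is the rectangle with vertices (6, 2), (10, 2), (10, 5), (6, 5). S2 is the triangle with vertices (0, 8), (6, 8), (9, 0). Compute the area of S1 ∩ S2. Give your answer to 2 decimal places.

The intersection is the polygon with vertices (6,5), (7.125,5), (8.25,2), (6.75,2), (6,2.667).
By the shoelace formula its area is 4.81.

4.81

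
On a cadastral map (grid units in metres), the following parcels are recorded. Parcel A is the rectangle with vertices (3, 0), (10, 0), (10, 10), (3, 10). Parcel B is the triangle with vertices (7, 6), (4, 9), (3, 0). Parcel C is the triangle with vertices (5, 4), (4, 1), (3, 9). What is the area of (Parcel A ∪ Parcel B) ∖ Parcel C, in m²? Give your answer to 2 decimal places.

|Parcel A ∪ Parcel B| = 70.
|(Parcel A ∪ Parcel B) ∩ Parcel C| = 5.5.
|(Parcel A ∪ Parcel B) ∖ Parcel C| = 70 − 5.5 = 64.50.

64.50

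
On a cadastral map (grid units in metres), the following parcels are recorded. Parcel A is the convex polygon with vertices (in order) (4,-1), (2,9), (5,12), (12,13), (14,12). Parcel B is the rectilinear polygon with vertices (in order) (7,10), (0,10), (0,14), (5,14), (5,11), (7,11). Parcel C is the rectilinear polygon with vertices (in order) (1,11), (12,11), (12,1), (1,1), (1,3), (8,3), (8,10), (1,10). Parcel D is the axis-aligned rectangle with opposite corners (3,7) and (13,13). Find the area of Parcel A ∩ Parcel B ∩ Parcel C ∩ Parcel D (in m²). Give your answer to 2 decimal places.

The intersection is the polygon with vertices (7,10), (3,10), (4,11), (5,11), (7,11).
By the shoelace formula its area is 3.50.

3.50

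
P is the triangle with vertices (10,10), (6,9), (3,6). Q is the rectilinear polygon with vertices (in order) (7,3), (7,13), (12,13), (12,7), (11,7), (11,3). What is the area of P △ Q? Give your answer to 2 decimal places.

47.61

|P| = 4.5, |Q| = 46, |P∩Q| = 1.4464.
|P △ Q| = |P| + |Q| − 2·|P∩Q| = 4.5 + 46 − 2.8929 = 47.61.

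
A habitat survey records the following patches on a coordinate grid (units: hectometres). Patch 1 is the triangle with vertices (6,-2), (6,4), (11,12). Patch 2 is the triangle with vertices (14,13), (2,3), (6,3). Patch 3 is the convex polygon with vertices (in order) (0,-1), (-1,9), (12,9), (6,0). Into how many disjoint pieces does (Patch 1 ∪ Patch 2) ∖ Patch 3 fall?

2

(Patch 1 ∪ Patch 2) ∖ Patch 3 splits into 2 disjoint pieces (area 4.0905, area 1.5385).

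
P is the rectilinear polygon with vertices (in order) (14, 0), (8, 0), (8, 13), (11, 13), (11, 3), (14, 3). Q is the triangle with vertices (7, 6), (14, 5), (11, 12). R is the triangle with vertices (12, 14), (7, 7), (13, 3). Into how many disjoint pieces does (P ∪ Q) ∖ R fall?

3

(P ∪ Q) ∖ R splits into 3 disjoint pieces (area 25.5073, area 7.5, area 1.9671).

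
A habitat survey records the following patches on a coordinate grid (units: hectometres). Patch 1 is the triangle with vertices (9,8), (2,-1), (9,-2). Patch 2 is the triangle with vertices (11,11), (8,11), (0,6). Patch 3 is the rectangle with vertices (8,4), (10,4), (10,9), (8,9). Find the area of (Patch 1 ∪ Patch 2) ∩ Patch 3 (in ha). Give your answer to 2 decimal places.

The region (Patch 1 ∪ Patch 2) ∩ Patch 3 is the polygon with vertices (9,8), (9,4), (8,4), (8,6.714).
By the shoelace formula its area is 3.36.

3.36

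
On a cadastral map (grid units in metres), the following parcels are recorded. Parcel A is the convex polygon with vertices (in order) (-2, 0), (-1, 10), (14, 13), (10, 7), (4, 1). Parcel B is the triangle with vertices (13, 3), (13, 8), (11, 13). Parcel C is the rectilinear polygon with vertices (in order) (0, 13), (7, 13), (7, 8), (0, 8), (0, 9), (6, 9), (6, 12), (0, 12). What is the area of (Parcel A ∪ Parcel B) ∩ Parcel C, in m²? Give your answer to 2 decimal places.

The region (Parcel A ∪ Parcel B) ∩ Parcel C is the polygon with vertices (7,11.6), (7,8), (0,8), (0,9), (6,9), (6,11.4).
By the shoelace formula its area is 9.50.

9.50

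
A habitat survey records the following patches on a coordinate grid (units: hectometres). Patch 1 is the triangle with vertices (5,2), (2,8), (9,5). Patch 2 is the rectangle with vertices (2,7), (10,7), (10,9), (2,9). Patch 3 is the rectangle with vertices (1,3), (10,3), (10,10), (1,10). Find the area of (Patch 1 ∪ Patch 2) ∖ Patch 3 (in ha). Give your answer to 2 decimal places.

0.92

|Patch 1 ∪ Patch 2| = 31.5833.
|(Patch 1 ∪ Patch 2) ∩ Patch 3| = 30.6667.
|(Patch 1 ∪ Patch 2) ∖ Patch 3| = 31.5833 − 30.6667 = 0.92.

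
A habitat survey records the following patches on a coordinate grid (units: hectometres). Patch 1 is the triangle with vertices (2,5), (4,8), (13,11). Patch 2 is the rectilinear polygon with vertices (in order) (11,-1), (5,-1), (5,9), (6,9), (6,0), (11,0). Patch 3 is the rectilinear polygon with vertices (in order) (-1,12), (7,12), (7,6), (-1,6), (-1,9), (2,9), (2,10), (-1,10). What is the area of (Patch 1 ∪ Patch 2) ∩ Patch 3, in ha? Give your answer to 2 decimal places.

|Patch 1 ∪ Patch 2| = 23.9091.
|(Patch 1 ∪ Patch 2) ∩ Patch 3| = 7.51.

7.51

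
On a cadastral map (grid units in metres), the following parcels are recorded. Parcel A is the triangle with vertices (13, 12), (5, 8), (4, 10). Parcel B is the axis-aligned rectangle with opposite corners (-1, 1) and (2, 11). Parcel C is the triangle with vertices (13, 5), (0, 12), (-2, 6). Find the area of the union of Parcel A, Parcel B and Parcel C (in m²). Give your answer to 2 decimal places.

By inclusion–exclusion:
Individual areas: |Parcel A| = 10, |Parcel B| = 30, |Parcel C| = 46.
|Parcel A∩Parcel B| = 0.
|Parcel A∩Parcel C| = 1.4084.
|Parcel B∩Parcel C| = 14.8278.
|Parcel A∩Parcel B∩Parcel C| = 0.
|Parcel A ∪ Parcel B ∪ Parcel C| = 86 − 16.2362 + 0 = 69.76.

69.76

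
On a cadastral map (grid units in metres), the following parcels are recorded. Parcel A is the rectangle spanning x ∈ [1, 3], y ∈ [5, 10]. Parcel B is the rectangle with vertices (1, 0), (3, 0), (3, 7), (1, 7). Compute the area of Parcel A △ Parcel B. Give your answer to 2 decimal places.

16.00

|Parcel A∩Parcel B|: x∈[1,3], y∈[5,7] → 2·2 = 4.
|Parcel A △ Parcel B| = |Parcel A| + |Parcel B| − 2·|Parcel A∩Parcel B| = 10 + 14 − 8 = 16.00.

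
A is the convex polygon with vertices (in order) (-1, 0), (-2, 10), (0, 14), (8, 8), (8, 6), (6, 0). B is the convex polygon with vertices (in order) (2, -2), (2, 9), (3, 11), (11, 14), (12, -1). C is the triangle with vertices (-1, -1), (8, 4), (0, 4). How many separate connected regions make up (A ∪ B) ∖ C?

(A ∪ B) ∖ C is a single connected region.

1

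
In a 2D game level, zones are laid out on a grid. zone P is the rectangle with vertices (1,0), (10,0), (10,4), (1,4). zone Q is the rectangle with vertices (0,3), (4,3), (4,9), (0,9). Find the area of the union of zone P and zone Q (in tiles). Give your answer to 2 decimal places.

By inclusion–exclusion:
Individual areas: |zone P| = 36, |zone Q| = 24.
|zone P∩zone Q|: x∈[1,4], y∈[3,4] → 3·1 = 3.
|zone P ∪ zone Q| = 60 − 3 = 57.00.

57.00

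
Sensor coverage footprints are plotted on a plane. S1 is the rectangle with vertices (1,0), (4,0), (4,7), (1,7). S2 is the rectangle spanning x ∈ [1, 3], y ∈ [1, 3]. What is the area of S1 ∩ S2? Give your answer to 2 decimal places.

|S1∩S2|: x∈[1,3], y∈[1,3] → 2·2 = 4.

4.00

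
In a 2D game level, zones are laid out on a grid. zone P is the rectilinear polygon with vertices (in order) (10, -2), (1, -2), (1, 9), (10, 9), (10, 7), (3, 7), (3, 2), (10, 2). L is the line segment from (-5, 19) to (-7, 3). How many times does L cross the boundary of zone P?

0

The segment lies entirely outside zone P and never meets its boundary.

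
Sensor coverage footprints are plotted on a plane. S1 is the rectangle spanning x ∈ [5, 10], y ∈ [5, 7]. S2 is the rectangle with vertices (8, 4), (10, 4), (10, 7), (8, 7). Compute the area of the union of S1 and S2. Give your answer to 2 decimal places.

By inclusion–exclusion:
Individual areas: |S1| = 10, |S2| = 6.
|S1∩S2|: x∈[8,10], y∈[5,7] → 2·2 = 4.
|S1 ∪ S2| = 16 − 4 = 12.00.

12.00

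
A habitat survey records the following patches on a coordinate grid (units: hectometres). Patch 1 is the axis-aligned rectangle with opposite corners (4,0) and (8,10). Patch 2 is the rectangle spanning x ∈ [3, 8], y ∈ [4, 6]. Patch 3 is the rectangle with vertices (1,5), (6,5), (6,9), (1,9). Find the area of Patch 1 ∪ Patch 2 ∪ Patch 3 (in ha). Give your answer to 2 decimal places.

By inclusion–exclusion:
Individual areas: |Patch 1| = 40, |Patch 2| = 10, |Patch 3| = 20.
|Patch 1∩Patch 2|: x∈[4,8], y∈[4,6] → 4·2 = 8.
|Patch 1∩Patch 3|: x∈[4,6], y∈[5,9] → 2·4 = 8.
|Patch 2∩Patch 3|: x∈[3,6], y∈[5,6] → 3·1 = 3.
|Patch 1∩Patch 2∩Patch 3| = 2.
|Patch 1 ∪ Patch 2 ∪ Patch 3| = 70 − 19 + 2 = 53.00.

53.00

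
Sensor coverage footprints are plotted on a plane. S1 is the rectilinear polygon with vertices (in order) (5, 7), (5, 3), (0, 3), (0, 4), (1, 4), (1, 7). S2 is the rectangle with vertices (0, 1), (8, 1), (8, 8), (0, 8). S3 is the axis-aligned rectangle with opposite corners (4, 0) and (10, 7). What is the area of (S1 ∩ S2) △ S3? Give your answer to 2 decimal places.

51.00

|S1 ∩ S2| = 17.
|(S1 ∩ S2) ∩ S3| = 4.
|(S1 ∩ S2) △ S3| = 17 + 42 − 8 = 51.00.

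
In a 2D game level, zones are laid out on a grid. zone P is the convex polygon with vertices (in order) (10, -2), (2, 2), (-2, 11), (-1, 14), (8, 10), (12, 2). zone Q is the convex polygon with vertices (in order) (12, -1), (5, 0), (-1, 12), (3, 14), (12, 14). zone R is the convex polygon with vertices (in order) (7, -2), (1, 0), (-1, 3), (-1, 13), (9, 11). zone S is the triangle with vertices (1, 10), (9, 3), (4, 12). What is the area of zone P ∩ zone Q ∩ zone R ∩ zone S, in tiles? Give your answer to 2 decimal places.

17.98

The intersection is the polygon with vertices (4.164,11.705), (8.036,4.735), (7.915,3.949), (1,10), (3.8,11.867).
By the shoelace formula its area is 17.98.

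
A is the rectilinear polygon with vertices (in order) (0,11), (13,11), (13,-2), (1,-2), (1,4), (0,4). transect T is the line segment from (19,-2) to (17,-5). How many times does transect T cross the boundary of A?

0

The segment lies entirely outside A and never meets its boundary.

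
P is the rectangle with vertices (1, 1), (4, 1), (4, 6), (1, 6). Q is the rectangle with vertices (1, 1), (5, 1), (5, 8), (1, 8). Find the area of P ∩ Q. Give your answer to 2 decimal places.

|P∩Q|: x∈[1,4], y∈[1,6] → 3·5 = 15.

15.00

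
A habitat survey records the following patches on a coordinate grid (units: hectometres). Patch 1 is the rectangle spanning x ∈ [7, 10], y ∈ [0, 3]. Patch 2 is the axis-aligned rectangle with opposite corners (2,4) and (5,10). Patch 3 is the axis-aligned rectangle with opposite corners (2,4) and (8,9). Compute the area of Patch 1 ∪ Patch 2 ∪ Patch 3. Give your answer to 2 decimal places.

42.00

By inclusion–exclusion:
Individual areas: |Patch 1| = 9, |Patch 2| = 18, |Patch 3| = 30.
|Patch 1∩Patch 2| = 0 (no overlap).
|Patch 1∩Patch 3| = 0 (no overlap).
|Patch 2∩Patch 3|: x∈[2,5], y∈[4,9] → 3·5 = 15.
|Patch 1∩Patch 2∩Patch 3| = 0.
|Patch 1 ∪ Patch 2 ∪ Patch 3| = 57 − 15 + 0 = 42.00.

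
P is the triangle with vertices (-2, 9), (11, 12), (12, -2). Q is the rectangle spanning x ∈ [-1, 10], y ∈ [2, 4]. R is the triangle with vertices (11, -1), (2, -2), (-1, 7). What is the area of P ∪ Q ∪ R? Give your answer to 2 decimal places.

By inclusion–exclusion:
Individual areas: |P| = 92.5, |Q| = 22, |R| = 42.
|P∩Q| = 8.7273.
|P∩R| = 0.1673.
|Q∩R| = 9.3333.
|P∩Q∩R| = 0.
|P ∪ Q ∪ R| = 156.5 − 18.2279 + 0 = 138.27.

138.27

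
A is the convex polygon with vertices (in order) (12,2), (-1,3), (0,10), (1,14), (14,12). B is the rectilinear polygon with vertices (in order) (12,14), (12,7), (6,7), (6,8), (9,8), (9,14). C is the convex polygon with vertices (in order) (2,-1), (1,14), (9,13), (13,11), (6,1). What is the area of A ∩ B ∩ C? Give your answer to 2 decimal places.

The intersection is the polygon with vertices (12,9.571), (10.2,7), (6,7), (6,8), (9,8), (9,12.769), (9.667,12.667), (12,11.5).
By the shoelace formula its area is 16.36.

16.36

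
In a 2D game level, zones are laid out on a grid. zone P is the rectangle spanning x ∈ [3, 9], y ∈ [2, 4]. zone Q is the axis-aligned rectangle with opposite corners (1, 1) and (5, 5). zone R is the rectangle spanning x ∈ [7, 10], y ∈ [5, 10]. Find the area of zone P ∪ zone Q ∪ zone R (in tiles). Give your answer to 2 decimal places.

By inclusion–exclusion:
Individual areas: |zone P| = 12, |zone Q| = 16, |zone R| = 15.
|zone P∩zone Q|: x∈[3,5], y∈[2,4] → 2·2 = 4.
|zone P∩zone R| = 0 (no overlap).
|zone Q∩zone R| = 0 (no overlap).
|zone P∩zone Q∩zone R| = 0.
|zone P ∪ zone Q ∪ zone R| = 43 − 4 + 0 = 39.00.

39.00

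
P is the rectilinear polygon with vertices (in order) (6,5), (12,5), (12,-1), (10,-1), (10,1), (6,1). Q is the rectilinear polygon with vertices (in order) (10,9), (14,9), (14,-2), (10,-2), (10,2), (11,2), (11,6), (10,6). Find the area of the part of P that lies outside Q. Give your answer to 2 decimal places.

|P| = 28, |P∩Q| = 9.
|P ∖ Q| = |P| − |P∩Q| = 28 − 9 = 19.00.

19.00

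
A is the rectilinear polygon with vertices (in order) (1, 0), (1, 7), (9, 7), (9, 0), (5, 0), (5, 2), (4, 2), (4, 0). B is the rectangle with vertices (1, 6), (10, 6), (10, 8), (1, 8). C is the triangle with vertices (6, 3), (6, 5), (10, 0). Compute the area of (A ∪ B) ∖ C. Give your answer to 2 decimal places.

60.25

|A ∪ B| = 64.
|(A ∪ B) ∩ C| = 3.75.
|(A ∪ B) ∖ C| = 64 − 3.75 = 60.25.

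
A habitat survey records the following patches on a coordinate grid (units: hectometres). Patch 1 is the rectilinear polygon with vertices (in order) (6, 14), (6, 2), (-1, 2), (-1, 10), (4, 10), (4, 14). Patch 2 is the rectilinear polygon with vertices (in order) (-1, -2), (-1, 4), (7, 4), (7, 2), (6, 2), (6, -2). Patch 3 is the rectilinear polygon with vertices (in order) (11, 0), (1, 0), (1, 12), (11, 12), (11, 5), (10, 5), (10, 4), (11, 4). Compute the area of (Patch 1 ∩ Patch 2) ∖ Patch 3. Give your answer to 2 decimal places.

4.00

|Patch 1 ∩ Patch 2| = 14.
|(Patch 1 ∩ Patch 2) ∩ Patch 3| = 10.
|(Patch 1 ∩ Patch 2) ∖ Patch 3| = 14 − 10 = 4.00.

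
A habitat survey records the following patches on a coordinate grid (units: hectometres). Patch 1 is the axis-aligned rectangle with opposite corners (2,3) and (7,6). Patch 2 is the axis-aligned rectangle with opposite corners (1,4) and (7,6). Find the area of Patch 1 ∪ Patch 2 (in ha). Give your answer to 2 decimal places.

17.00

By inclusion–exclusion:
Individual areas: |Patch 1| = 15, |Patch 2| = 12.
|Patch 1∩Patch 2|: x∈[2,7], y∈[4,6] → 5·2 = 10.
|Patch 1 ∪ Patch 2| = 27 − 10 = 17.00.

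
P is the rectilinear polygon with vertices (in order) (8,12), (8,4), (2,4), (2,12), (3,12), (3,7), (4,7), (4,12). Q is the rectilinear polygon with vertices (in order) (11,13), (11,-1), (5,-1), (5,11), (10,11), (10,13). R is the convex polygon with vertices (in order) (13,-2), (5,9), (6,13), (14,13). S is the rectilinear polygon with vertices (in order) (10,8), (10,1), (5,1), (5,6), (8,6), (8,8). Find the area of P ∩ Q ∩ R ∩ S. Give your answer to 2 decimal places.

0.46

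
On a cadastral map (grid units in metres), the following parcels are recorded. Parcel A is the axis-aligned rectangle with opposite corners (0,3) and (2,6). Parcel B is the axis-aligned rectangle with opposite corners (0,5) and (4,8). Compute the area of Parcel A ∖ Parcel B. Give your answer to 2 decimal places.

|Parcel A∩Parcel B|: x∈[0,2], y∈[5,6] → 2·1 = 2.
|Parcel A| = 6.
|Parcel A ∖ Parcel B| = |Parcel A| − |Parcel A∩Parcel B| = 6 − 2 = 4.00.

4.00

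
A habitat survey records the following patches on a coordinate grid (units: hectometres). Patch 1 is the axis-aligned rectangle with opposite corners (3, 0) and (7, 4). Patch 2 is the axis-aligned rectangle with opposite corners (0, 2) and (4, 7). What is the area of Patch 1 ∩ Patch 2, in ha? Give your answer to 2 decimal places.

2.00

|Patch 1∩Patch 2|: x∈[3,4], y∈[2,4] → 1·2 = 2.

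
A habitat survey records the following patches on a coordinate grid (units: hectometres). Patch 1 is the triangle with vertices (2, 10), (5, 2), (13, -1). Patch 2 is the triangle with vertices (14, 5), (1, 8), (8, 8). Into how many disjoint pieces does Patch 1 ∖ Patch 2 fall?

Patch 1 ∖ Patch 2 splits into 2 disjoint pieces (area 1.25, area 25.2868).

2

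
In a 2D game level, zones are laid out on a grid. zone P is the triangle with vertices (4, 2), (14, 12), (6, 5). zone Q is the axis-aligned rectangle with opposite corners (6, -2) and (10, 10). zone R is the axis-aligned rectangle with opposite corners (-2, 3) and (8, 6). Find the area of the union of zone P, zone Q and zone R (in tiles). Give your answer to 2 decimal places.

By inclusion–exclusion:
Individual areas: |zone P| = 5, |zone Q| = 48, |zone R| = 30.
|zone P∩zone Q| = 3.
|zone P∩zone R| = 2.2619.
|zone Q∩zone R|: x∈[6,8], y∈[3,6] → 2·3 = 6.
|zone P∩zone Q∩zone R| = 1.4286.
|zone P ∪ zone Q ∪ zone R| = 83 − 11.2619 + 1.4286 = 73.17.

73.17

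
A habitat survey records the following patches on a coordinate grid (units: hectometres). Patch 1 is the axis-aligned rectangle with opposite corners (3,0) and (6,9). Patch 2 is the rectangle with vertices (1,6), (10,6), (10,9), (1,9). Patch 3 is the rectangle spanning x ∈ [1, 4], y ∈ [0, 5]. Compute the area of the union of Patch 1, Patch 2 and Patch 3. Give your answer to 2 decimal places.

By inclusion–exclusion:
Individual areas: |Patch 1| = 27, |Patch 2| = 27, |Patch 3| = 15.
|Patch 1∩Patch 2|: x∈[3,6], y∈[6,9] → 3·3 = 9.
|Patch 1∩Patch 3|: x∈[3,4], y∈[0,5] → 1·5 = 5.
|Patch 2∩Patch 3| = 0 (no overlap).
|Patch 1∩Patch 2∩Patch 3| = 0.
|Patch 1 ∪ Patch 2 ∪ Patch 3| = 69 − 14 + 0 = 55.00.

55.00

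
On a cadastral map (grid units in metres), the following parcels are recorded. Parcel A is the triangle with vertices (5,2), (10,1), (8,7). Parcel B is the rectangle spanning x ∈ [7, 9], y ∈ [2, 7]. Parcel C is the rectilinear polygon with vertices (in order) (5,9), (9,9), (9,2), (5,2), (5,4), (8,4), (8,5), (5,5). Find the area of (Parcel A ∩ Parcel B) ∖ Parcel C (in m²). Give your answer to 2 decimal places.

1.00

|Parcel A ∩ Parcel B| = 7.6667.
|(Parcel A ∩ Parcel B) ∩ Parcel C| = 6.6667.
|(Parcel A ∩ Parcel B) ∖ Parcel C| = 7.6667 − 6.6667 = 1.00.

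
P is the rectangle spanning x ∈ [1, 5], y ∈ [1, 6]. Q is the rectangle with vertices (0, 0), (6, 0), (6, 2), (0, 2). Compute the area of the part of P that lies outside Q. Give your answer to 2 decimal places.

16.00

|P∩Q|: x∈[1,5], y∈[1,2] → 4·1 = 4.
|P| = 20.
|P ∖ Q| = |P| − |P∩Q| = 20 − 4 = 16.00.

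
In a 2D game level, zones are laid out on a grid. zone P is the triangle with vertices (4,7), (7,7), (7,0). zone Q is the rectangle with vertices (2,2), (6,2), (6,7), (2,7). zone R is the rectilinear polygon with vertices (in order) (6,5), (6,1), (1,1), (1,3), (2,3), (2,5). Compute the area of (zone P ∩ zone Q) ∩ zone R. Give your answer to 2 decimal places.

The region (zone P ∩ zone Q) ∩ zone R is the polygon with vertices (6,2.333), (4.857,5), (6,5).
By the shoelace formula its area is 1.52.

1.52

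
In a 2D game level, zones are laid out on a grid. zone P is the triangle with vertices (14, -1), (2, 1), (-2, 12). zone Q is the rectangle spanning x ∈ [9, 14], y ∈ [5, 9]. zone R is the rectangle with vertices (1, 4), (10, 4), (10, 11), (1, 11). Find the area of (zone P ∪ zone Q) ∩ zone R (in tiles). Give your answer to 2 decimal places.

23.04

|zone P ∪ zone Q| = 82.
|(zone P ∪ zone Q) ∩ zone R| = 23.04.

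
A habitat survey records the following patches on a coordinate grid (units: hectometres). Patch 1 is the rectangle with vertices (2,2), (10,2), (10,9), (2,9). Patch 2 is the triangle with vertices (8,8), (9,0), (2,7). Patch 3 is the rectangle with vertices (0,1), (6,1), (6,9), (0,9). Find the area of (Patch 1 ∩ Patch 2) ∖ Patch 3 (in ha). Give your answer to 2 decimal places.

|Patch 1 ∩ Patch 2| = 22.75.
|(Patch 1 ∩ Patch 2) ∩ Patch 3| = 9.3333.
|(Patch 1 ∩ Patch 2) ∖ Patch 3| = 22.75 − 9.3333 = 13.42.

13.42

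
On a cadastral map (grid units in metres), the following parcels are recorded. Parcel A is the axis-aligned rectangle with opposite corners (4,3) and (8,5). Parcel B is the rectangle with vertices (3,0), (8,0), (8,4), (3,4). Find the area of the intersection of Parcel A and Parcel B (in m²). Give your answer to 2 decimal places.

|Parcel A∩Parcel B|: x∈[4,8], y∈[3,4] → 4·1 = 4.

4.00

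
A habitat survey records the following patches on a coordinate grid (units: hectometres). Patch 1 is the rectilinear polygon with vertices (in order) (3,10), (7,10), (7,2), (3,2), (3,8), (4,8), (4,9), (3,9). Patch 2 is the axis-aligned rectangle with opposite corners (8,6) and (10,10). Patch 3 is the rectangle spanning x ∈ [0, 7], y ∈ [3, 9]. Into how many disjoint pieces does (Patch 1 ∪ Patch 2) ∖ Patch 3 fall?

(Patch 1 ∪ Patch 2) ∖ Patch 3 splits into 3 disjoint pieces (area 4, area 4, area 8).

3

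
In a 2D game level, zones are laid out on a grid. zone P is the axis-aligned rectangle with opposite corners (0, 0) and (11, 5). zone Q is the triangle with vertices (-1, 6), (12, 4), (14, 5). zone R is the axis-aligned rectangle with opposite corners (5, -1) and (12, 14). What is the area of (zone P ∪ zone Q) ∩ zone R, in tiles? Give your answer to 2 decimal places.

33.47

|zone P ∪ zone Q| = 61.1731.
|(zone P ∪ zone Q) ∩ zone R| = 33.47.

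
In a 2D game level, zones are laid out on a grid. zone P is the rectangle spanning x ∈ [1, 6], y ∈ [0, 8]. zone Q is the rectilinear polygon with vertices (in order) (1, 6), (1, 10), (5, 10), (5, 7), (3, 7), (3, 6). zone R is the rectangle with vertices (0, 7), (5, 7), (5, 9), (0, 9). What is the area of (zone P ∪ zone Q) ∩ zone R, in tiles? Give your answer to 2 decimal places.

The region (zone P ∪ zone Q) ∩ zone R is the polygon with vertices (1,8), (1,9), (5,9), (5,8), (5,7), (1,7).
By the shoelace formula its area is 8.00.

8.00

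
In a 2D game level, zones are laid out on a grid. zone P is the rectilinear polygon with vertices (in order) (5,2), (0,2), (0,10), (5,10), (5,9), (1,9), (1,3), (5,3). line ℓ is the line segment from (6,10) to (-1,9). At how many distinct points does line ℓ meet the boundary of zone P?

2

The segment meets the boundary at (0,9.143), (5,9.857).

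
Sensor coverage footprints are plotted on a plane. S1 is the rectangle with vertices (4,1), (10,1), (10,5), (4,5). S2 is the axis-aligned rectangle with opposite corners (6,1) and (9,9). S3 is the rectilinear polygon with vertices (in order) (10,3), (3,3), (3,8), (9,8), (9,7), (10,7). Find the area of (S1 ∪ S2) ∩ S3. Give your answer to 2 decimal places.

21.00

|S1 ∪ S2| = 36.
|(S1 ∪ S2) ∩ S3| = 21.00.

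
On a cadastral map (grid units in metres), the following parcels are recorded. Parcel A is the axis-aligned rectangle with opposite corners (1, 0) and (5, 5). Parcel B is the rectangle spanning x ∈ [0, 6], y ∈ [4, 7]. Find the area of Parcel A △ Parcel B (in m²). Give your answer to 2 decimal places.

30.00

|Parcel A∩Parcel B|: x∈[1,5], y∈[4,5] → 4·1 = 4.
|Parcel A △ Parcel B| = |Parcel A| + |Parcel B| − 2·|Parcel A∩Parcel B| = 20 + 18 − 8 = 30.00.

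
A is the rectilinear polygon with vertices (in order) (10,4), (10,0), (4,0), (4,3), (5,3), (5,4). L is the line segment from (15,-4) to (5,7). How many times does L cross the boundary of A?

2

The segment meets the boundary at (7.727,4), (10,1.5).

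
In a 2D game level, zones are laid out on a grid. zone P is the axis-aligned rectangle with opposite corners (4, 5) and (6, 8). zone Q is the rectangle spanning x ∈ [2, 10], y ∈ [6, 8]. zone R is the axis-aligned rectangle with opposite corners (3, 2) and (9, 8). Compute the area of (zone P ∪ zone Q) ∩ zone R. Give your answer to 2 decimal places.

14.00

|zone P ∪ zone Q| = 18.
|(zone P ∪ zone Q) ∩ zone R| = 14.00.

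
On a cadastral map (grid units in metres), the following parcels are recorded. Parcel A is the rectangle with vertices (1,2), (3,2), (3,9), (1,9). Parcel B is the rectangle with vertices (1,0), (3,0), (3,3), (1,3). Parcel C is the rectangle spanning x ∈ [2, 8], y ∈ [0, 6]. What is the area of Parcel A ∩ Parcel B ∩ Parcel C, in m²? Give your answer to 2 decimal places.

The intersection is the polygon with vertices (2,2), (2,3), (3,3), (3,2).
By the shoelace formula its area is 1.00.

1.00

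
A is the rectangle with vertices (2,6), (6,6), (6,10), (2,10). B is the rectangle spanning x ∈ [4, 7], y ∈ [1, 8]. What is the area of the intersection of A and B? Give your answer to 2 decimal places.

|A∩B|: x∈[4,6], y∈[6,8] → 2·2 = 4.

4.00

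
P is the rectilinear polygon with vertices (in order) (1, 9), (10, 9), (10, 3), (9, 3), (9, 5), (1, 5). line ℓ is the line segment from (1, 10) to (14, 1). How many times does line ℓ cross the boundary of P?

The segment meets the boundary at (10,3.769), (9,4.462), (8.222,5), (2.444,9).

4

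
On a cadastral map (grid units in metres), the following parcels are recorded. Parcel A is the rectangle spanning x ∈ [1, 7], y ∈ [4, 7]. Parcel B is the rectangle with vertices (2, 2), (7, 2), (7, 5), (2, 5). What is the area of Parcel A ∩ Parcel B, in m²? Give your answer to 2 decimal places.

5.00

|Parcel A∩Parcel B|: x∈[2,7], y∈[4,5] → 5·1 = 5.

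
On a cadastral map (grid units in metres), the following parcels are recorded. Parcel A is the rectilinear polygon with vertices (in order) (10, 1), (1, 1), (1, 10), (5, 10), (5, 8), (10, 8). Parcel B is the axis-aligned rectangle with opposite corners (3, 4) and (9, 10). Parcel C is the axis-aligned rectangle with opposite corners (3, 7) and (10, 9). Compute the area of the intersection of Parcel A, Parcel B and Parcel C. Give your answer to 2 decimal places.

8.00

The intersection is the polygon with vertices (5,8), (9,8), (9,7), (3,7), (3,9), (5,9).
By the shoelace formula its area is 8.00.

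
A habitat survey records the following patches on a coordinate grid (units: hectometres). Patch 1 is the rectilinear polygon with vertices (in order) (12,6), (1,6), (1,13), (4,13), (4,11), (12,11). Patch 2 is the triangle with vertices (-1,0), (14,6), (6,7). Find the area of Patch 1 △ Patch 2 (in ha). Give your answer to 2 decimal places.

|Patch 1| = 61, |Patch 2| = 31.5, |Patch 1∩Patch 2| = 4.25.
|Patch 1 △ Patch 2| = |Patch 1| + |Patch 2| − 2·|Patch 1∩Patch 2| = 61 + 31.5 − 8.5 = 84.00.

84.00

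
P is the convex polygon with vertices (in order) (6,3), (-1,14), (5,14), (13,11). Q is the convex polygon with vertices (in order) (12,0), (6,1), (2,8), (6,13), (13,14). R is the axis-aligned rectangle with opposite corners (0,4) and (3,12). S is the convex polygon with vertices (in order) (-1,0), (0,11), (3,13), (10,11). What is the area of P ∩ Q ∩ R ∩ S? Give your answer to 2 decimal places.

0.42

The intersection is the polygon with vertices (3,7.714), (2.456,8.57), (3,9.25).
By the shoelace formula its area is 0.42.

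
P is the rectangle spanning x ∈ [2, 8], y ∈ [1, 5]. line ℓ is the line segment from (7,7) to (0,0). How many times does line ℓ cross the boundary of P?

The segment meets the boundary at (2,2), (5,5).

2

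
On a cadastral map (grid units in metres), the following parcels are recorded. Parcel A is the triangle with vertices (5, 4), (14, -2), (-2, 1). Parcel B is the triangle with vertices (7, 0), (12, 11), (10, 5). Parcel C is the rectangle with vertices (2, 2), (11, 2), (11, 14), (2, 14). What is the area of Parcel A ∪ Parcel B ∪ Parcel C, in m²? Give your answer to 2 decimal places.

135.84

By inclusion–exclusion:
Individual areas: |Parcel A| = 34.5, |Parcel B| = 4, |Parcel C| = 108.
|Parcel A∩Parcel B| = 0.2835.
|Parcel A∩Parcel C| = 7.0714.
|Parcel B∩Parcel C| = 3.3091.
|Parcel A∩Parcel B∩Parcel C| = 0.0021.
|Parcel A ∪ Parcel B ∪ Parcel C| = 146.5 − 10.664 + 0.0021 = 135.84.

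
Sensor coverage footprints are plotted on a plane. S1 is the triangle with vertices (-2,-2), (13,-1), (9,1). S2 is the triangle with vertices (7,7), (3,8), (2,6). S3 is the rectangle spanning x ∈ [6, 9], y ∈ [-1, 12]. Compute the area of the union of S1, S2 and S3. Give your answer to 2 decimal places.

By inclusion–exclusion:
Individual areas: |S1| = 17, |S2| = 4.5, |S3| = 39.
|S1∩S2| = 0.
|S1∩S3| = 4.7727.
|S2∩S3| = 0.225.
|S1∩S2∩S3| = 0.
|S1 ∪ S2 ∪ S3| = 60.5 − 4.9977 + 0 = 55.50.

55.50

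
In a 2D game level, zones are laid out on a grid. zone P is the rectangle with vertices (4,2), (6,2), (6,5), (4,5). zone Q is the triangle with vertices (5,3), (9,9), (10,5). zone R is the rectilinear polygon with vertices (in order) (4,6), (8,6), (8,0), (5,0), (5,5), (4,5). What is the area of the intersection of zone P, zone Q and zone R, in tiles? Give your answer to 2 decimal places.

The intersection is the polygon with vertices (5,3), (6,4.5), (6,3.4).
By the shoelace formula its area is 0.55.

0.55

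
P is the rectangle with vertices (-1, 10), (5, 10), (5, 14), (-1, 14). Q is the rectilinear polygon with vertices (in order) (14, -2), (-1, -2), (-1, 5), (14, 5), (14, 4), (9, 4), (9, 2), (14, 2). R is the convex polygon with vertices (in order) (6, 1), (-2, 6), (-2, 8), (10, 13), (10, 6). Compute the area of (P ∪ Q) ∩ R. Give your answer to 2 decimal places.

|P ∪ Q| = 119.
|(P ∪ Q) ∩ R| = 20.21.

20.21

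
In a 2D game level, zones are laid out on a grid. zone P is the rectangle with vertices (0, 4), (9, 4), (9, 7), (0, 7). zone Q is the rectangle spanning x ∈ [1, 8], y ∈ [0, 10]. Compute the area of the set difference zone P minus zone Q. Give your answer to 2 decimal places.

|zone P∩zone Q|: x∈[1,8], y∈[4,7] → 7·3 = 21.
|zone P| = 27.
|zone P ∖ zone Q| = |zone P| − |zone P∩zone Q| = 27 − 21 = 6.00.

6.00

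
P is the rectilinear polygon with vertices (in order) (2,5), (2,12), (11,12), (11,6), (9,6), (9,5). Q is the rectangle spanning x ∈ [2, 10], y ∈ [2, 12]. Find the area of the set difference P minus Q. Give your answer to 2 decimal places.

|P| = 61, |P∩Q| = 55.
|P ∖ Q| = |P| − |P∩Q| = 61 − 55 = 6.00.

6.00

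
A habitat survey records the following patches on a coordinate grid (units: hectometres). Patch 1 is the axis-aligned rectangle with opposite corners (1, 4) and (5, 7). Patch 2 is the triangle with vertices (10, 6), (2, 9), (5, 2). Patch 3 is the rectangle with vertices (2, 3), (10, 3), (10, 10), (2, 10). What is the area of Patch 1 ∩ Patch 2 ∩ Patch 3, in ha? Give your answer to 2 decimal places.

4.50

The intersection is the polygon with vertices (5,4), (4.143,4), (2.857,7), (5,7).
By the shoelace formula its area is 4.50.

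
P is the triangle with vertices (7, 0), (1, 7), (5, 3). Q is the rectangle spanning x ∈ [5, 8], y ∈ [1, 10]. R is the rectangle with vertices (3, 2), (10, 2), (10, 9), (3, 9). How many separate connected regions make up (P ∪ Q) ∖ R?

(P ∪ Q) ∖ R splits into 3 disjoint pieces (area 3.0952, area 0.3333, area 3).

3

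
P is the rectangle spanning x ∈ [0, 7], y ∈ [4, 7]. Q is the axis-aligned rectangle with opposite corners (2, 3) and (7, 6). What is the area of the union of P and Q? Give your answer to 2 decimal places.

By inclusion–exclusion:
Individual areas: |P| = 21, |Q| = 15.
|P∩Q|: x∈[2,7], y∈[4,6] → 5·2 = 10.
|P ∪ Q| = 36 − 10 = 26.00.

26.00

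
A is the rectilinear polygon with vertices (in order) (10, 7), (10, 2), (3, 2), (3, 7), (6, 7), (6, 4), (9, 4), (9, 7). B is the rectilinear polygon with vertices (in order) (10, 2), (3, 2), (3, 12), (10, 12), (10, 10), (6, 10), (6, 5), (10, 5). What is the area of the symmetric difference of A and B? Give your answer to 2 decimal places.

|A| = 26, |B| = 50, |A∩B| = 24.
|A △ B| = |A| + |B| − 2·|A∩B| = 26 + 50 − 48 = 28.00.

28.00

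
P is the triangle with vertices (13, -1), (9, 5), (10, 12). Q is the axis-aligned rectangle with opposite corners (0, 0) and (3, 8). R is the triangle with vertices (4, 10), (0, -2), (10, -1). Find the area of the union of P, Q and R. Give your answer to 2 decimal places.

By inclusion–exclusion:
Individual areas: |P| = 17, |Q| = 24, |R| = 58.
|P∩Q| = 0.
|P∩R| = 0.
|Q∩R| = 8.1667.
|P∩Q∩R| = 0.
|P ∪ Q ∪ R| = 99 − 8.1667 + 0 = 90.83.

90.83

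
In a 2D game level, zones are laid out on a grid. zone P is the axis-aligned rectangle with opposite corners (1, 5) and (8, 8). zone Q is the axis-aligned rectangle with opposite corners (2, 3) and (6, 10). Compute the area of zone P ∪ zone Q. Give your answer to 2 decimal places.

37.00

By inclusion–exclusion:
Individual areas: |zone P| = 21, |zone Q| = 28.
|zone P∩zone Q|: x∈[2,6], y∈[5,8] → 4·3 = 12.
|zone P ∪ zone Q| = 49 − 12 = 37.00.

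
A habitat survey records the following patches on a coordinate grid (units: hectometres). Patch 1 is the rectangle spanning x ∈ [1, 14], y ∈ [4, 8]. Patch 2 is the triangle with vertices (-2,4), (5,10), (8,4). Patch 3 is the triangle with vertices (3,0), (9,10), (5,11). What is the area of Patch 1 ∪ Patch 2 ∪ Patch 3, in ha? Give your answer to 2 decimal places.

By inclusion–exclusion:
Individual areas: |Patch 1| = 52, |Patch 2| = 30, |Patch 3| = 23.
|Patch 1∩Patch 2| = 22.8095.
|Patch 1∩Patch 3| = 10.0364.
|Patch 2∩Patch 3| = 10.2741.
|Patch 1∩Patch 2∩Patch 3| = 8.5636.
|Patch 1 ∪ Patch 2 ∪ Patch 3| = 105 − 43.12 + 8.5636 = 70.44.

70.44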